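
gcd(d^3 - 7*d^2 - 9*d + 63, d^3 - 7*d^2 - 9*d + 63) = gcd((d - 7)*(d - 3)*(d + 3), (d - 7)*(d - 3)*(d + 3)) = d^3 - 7*d^2 - 9*d + 63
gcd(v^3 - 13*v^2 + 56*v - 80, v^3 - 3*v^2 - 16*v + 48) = v - 4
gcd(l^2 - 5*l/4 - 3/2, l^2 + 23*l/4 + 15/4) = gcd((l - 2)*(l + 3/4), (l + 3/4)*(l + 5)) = l + 3/4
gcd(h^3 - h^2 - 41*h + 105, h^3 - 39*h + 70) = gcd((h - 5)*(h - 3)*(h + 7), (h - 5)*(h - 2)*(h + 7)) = h^2 + 2*h - 35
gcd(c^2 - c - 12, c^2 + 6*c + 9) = c + 3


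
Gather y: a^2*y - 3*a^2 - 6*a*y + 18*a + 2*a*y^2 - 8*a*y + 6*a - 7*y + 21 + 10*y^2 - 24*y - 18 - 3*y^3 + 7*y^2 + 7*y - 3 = -3*a^2 + 24*a - 3*y^3 + y^2*(2*a + 17) + y*(a^2 - 14*a - 24)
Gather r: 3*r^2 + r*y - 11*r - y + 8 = 3*r^2 + r*(y - 11) - y + 8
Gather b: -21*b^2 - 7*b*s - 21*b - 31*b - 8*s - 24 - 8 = -21*b^2 + b*(-7*s - 52) - 8*s - 32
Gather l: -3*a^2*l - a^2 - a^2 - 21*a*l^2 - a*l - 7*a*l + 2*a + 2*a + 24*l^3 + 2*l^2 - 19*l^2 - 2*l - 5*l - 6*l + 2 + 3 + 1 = -2*a^2 + 4*a + 24*l^3 + l^2*(-21*a - 17) + l*(-3*a^2 - 8*a - 13) + 6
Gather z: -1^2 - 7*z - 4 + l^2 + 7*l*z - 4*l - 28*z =l^2 - 4*l + z*(7*l - 35) - 5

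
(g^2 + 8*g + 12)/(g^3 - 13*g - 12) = (g^2 + 8*g + 12)/(g^3 - 13*g - 12)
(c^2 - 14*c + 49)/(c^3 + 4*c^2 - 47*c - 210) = (c - 7)/(c^2 + 11*c + 30)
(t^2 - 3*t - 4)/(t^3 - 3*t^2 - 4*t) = 1/t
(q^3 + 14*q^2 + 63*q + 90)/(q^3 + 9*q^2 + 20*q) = (q^2 + 9*q + 18)/(q*(q + 4))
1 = 1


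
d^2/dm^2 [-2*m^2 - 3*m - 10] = -4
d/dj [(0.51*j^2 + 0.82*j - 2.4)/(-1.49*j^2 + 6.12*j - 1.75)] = (4.343*j^2 - 8.937*j + 13.253)/(2.2201*j^4 - 18.2376*j^3 + 42.6694*j^2 - 21.42*j + 3.0625)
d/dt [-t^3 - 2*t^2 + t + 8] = -3*t^2 - 4*t + 1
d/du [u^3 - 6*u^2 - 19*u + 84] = 3*u^2 - 12*u - 19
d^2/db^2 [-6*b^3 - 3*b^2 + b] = -36*b - 6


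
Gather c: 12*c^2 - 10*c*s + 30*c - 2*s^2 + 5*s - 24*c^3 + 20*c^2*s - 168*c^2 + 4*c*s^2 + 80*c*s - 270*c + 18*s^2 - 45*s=-24*c^3 + c^2*(20*s - 156) + c*(4*s^2 + 70*s - 240) + 16*s^2 - 40*s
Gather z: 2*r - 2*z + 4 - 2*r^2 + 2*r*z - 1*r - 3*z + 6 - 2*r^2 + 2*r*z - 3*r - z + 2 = -4*r^2 - 2*r + z*(4*r - 6) + 12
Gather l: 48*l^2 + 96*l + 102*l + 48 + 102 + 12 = 48*l^2 + 198*l + 162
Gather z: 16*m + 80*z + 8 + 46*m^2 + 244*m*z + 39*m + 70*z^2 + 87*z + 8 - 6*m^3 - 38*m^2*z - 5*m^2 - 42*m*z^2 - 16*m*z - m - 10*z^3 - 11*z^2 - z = -6*m^3 + 41*m^2 + 54*m - 10*z^3 + z^2*(59 - 42*m) + z*(-38*m^2 + 228*m + 166) + 16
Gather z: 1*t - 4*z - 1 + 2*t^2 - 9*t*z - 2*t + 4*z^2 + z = 2*t^2 - t + 4*z^2 + z*(-9*t - 3) - 1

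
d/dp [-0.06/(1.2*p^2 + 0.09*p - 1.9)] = (0.144*p + 0.0054)/(1.2*p^2 + 0.09*p - 1.9)^2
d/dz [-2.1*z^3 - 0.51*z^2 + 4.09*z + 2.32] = -6.3*z^2 - 1.02*z + 4.09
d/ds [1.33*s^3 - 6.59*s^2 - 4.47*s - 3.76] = 3.99*s^2 - 13.18*s - 4.47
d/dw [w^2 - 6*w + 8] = 2*w - 6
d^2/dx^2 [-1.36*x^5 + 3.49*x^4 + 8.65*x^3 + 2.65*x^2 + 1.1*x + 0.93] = -27.2*x^3 + 41.88*x^2 + 51.9*x + 5.3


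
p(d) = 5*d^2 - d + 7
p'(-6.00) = -61.00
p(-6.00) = 193.00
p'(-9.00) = -91.00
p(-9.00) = 421.00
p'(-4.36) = -44.60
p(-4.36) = 106.41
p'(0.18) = 0.80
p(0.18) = 6.98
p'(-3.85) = -39.50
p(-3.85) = 84.96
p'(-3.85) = -39.50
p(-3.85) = 84.96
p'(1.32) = 12.20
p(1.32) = 14.39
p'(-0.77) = -8.70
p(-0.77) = 10.73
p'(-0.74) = -8.40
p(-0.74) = 10.48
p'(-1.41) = -15.10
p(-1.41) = 18.35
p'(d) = 10*d - 1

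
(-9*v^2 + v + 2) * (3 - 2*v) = 18*v^3 - 29*v^2 - v + 6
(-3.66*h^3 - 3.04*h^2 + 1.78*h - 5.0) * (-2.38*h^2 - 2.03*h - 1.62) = 8.7108*h^5 + 14.665*h^4 + 7.864*h^3 + 13.2114*h^2 + 7.2664*h + 8.1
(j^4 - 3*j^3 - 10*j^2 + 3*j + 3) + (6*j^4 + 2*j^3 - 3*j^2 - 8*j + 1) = 7*j^4 - j^3 - 13*j^2 - 5*j + 4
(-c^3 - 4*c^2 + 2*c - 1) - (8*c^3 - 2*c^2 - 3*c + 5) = -9*c^3 - 2*c^2 + 5*c - 6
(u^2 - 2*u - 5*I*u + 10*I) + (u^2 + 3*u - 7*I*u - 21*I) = 2*u^2 + u - 12*I*u - 11*I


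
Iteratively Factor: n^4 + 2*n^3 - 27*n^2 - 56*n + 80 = (n - 5)*(n^3 + 7*n^2 + 8*n - 16) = (n - 5)*(n + 4)*(n^2 + 3*n - 4) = (n - 5)*(n - 1)*(n + 4)*(n + 4)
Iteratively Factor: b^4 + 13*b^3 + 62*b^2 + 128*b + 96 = (b + 2)*(b^3 + 11*b^2 + 40*b + 48) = (b + 2)*(b + 3)*(b^2 + 8*b + 16) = (b + 2)*(b + 3)*(b + 4)*(b + 4)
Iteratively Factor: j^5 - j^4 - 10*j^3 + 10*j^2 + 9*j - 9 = (j + 3)*(j^4 - 4*j^3 + 2*j^2 + 4*j - 3) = (j - 1)*(j + 3)*(j^3 - 3*j^2 - j + 3) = (j - 1)*(j + 1)*(j + 3)*(j^2 - 4*j + 3) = (j - 1)^2*(j + 1)*(j + 3)*(j - 3)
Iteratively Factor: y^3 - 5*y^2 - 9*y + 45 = (y - 5)*(y^2 - 9) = (y - 5)*(y - 3)*(y + 3)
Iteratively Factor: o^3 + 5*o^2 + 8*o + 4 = (o + 2)*(o^2 + 3*o + 2) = (o + 2)^2*(o + 1)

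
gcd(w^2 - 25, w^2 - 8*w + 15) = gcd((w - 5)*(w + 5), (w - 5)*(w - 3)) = w - 5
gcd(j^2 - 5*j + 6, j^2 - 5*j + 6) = j^2 - 5*j + 6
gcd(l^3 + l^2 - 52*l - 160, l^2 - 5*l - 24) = l - 8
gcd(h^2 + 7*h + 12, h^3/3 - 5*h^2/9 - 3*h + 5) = h + 3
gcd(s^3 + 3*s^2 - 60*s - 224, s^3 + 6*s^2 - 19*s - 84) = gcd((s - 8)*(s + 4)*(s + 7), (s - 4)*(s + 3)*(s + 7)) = s + 7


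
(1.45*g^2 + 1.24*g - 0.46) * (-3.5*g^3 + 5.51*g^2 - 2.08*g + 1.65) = -5.075*g^5 + 3.6495*g^4 + 5.4264*g^3 - 2.7213*g^2 + 3.0028*g - 0.759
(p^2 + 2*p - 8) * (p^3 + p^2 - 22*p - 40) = p^5 + 3*p^4 - 28*p^3 - 92*p^2 + 96*p + 320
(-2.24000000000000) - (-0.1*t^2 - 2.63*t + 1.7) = 0.1*t^2 + 2.63*t - 3.94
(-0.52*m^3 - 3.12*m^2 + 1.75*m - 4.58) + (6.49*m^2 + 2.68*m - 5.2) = -0.52*m^3 + 3.37*m^2 + 4.43*m - 9.78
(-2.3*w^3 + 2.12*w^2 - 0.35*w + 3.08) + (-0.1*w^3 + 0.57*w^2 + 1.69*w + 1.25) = -2.4*w^3 + 2.69*w^2 + 1.34*w + 4.33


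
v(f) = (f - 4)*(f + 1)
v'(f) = 2*f - 3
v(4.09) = 0.46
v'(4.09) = 5.18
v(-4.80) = 33.44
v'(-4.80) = -12.60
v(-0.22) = -3.29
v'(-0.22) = -3.44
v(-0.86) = -0.68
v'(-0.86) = -4.72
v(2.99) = -4.03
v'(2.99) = 2.98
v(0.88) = -5.87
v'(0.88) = -1.24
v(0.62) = -5.48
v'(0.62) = -1.76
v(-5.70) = 45.59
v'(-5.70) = -14.40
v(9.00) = 50.00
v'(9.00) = 15.00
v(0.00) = -4.00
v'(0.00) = -3.00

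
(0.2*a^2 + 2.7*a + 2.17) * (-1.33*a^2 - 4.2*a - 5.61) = -0.266*a^4 - 4.431*a^3 - 15.3481*a^2 - 24.261*a - 12.1737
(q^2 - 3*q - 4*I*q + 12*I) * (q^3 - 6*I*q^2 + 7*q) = q^5 - 3*q^4 - 10*I*q^4 - 17*q^3 + 30*I*q^3 + 51*q^2 - 28*I*q^2 + 84*I*q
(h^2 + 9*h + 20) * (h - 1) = h^3 + 8*h^2 + 11*h - 20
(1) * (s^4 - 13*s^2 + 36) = s^4 - 13*s^2 + 36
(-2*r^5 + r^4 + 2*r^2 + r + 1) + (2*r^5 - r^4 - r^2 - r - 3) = r^2 - 2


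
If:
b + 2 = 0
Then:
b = -2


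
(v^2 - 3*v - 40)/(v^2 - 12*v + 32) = (v + 5)/(v - 4)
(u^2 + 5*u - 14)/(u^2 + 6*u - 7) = (u - 2)/(u - 1)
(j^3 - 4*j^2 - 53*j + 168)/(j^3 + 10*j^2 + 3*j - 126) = (j - 8)/(j + 6)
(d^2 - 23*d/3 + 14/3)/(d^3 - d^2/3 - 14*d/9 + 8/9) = 3*(d - 7)/(3*d^2 + d - 4)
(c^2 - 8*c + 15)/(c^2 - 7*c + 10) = (c - 3)/(c - 2)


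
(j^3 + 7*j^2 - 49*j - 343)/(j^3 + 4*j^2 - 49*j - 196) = (j + 7)/(j + 4)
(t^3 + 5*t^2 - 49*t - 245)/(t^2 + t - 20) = (t^2 - 49)/(t - 4)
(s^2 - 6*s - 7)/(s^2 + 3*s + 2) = (s - 7)/(s + 2)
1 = 1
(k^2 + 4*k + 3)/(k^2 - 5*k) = (k^2 + 4*k + 3)/(k*(k - 5))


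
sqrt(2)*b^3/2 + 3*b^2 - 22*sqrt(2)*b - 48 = (b - 4*sqrt(2))*(b + 6*sqrt(2))*(sqrt(2)*b/2 + 1)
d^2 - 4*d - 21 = (d - 7)*(d + 3)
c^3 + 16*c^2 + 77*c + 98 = (c + 2)*(c + 7)^2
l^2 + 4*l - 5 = (l - 1)*(l + 5)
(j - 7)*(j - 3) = j^2 - 10*j + 21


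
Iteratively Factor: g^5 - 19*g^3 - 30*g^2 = (g)*(g^4 - 19*g^2 - 30*g) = g*(g + 2)*(g^3 - 2*g^2 - 15*g) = g*(g + 2)*(g + 3)*(g^2 - 5*g) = g*(g - 5)*(g + 2)*(g + 3)*(g)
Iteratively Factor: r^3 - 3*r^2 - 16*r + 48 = (r + 4)*(r^2 - 7*r + 12) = (r - 3)*(r + 4)*(r - 4)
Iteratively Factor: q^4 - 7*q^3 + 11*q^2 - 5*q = (q - 1)*(q^3 - 6*q^2 + 5*q) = (q - 1)^2*(q^2 - 5*q) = q*(q - 1)^2*(q - 5)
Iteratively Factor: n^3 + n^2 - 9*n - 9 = (n + 1)*(n^2 - 9) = (n + 1)*(n + 3)*(n - 3)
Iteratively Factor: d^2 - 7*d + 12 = (d - 3)*(d - 4)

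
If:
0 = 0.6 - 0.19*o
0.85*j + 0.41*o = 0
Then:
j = -1.52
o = 3.16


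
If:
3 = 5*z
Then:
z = 3/5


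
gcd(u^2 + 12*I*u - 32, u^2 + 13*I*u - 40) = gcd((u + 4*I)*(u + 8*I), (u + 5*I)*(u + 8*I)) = u + 8*I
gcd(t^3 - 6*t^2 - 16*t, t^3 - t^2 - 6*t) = t^2 + 2*t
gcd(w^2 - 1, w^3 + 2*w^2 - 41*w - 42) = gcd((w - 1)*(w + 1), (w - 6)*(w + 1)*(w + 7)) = w + 1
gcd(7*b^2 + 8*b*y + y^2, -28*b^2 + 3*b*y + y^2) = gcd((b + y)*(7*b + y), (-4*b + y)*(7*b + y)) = 7*b + y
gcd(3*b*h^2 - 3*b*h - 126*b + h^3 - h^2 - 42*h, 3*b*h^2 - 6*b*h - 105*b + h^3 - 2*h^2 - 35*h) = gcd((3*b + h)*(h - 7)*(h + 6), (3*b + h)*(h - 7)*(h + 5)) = 3*b*h - 21*b + h^2 - 7*h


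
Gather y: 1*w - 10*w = -9*w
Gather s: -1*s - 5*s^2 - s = -5*s^2 - 2*s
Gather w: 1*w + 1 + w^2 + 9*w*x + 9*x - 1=w^2 + w*(9*x + 1) + 9*x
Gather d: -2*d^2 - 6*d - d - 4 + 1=-2*d^2 - 7*d - 3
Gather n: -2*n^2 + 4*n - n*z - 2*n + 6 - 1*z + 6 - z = -2*n^2 + n*(2 - z) - 2*z + 12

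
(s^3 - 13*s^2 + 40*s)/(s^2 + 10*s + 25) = s*(s^2 - 13*s + 40)/(s^2 + 10*s + 25)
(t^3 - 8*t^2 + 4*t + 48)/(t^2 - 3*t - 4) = (t^2 - 4*t - 12)/(t + 1)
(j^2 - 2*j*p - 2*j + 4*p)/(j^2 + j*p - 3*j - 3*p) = (j^2 - 2*j*p - 2*j + 4*p)/(j^2 + j*p - 3*j - 3*p)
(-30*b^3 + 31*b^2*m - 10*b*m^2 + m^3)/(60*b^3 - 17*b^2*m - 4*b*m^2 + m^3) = (-2*b + m)/(4*b + m)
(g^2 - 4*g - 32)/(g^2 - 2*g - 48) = (g + 4)/(g + 6)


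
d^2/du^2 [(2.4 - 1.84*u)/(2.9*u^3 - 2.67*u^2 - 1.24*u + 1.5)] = (-92.8464*u^5 + 327.69072*u^4 - 336.798832*u^3 + 146.92176*u^2 - 59.17968*u + 19.75968)/(24.389*u^9 - 67.3641*u^8 + 30.73623*u^7 + 76.418757*u^6 - 82.829388*u^5 - 12.600126*u^4 + 47.465576*u^3 - 11.1033*u^2 - 8.37*u + 3.375)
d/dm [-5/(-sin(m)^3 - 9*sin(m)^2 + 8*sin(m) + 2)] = 5*(-3*sin(m)^2 - 18*sin(m) + 8)*cos(m)/(sin(m)^3 + 9*sin(m)^2 - 8*sin(m) - 2)^2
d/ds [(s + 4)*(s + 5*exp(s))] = s + (s + 4)*(5*exp(s) + 1) + 5*exp(s)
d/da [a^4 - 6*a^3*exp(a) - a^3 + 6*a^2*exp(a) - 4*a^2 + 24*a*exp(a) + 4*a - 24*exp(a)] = -6*a^3*exp(a) + 4*a^3 - 12*a^2*exp(a) - 3*a^2 + 36*a*exp(a) - 8*a + 4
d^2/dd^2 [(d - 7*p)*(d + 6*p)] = 2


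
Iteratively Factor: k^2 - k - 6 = (k - 3)*(k + 2)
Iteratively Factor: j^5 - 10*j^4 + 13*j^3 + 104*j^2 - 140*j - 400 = (j - 4)*(j^4 - 6*j^3 - 11*j^2 + 60*j + 100) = (j - 5)*(j - 4)*(j^3 - j^2 - 16*j - 20) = (j - 5)*(j - 4)*(j + 2)*(j^2 - 3*j - 10) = (j - 5)^2*(j - 4)*(j + 2)*(j + 2)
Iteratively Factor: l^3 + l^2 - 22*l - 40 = (l + 4)*(l^2 - 3*l - 10) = (l + 2)*(l + 4)*(l - 5)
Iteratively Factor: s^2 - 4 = (s + 2)*(s - 2)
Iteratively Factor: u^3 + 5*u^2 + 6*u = (u + 3)*(u^2 + 2*u) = (u + 2)*(u + 3)*(u)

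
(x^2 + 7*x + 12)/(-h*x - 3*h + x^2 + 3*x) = (x + 4)/(-h + x)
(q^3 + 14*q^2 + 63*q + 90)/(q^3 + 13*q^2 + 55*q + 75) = (q + 6)/(q + 5)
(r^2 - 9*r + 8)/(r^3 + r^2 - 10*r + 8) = (r - 8)/(r^2 + 2*r - 8)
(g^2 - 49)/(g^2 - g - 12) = (49 - g^2)/(-g^2 + g + 12)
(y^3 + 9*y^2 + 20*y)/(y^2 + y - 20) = y*(y + 4)/(y - 4)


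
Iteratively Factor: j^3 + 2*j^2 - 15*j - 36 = (j + 3)*(j^2 - j - 12) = (j - 4)*(j + 3)*(j + 3)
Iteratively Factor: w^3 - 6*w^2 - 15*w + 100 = (w - 5)*(w^2 - w - 20) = (w - 5)*(w + 4)*(w - 5)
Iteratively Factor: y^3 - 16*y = (y - 4)*(y^2 + 4*y) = y*(y - 4)*(y + 4)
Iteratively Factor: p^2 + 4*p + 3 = (p + 3)*(p + 1)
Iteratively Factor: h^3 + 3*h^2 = (h)*(h^2 + 3*h) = h^2*(h + 3)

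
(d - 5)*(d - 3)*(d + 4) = d^3 - 4*d^2 - 17*d + 60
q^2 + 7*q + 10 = (q + 2)*(q + 5)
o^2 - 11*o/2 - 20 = (o - 8)*(o + 5/2)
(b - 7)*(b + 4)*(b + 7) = b^3 + 4*b^2 - 49*b - 196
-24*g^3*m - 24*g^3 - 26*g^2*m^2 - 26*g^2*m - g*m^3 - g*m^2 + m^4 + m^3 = (-6*g + m)*(g + m)*(4*g + m)*(m + 1)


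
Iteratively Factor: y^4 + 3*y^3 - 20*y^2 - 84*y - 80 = (y + 2)*(y^3 + y^2 - 22*y - 40) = (y + 2)*(y + 4)*(y^2 - 3*y - 10) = (y - 5)*(y + 2)*(y + 4)*(y + 2)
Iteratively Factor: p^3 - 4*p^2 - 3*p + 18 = (p + 2)*(p^2 - 6*p + 9) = (p - 3)*(p + 2)*(p - 3)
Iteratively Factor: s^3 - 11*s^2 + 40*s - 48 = (s - 4)*(s^2 - 7*s + 12) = (s - 4)^2*(s - 3)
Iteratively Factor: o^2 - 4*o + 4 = (o - 2)*(o - 2)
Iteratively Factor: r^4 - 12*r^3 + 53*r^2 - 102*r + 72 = (r - 3)*(r^3 - 9*r^2 + 26*r - 24) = (r - 3)^2*(r^2 - 6*r + 8) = (r - 3)^2*(r - 2)*(r - 4)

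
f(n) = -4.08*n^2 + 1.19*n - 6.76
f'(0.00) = 1.19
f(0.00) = -6.76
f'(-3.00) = 25.67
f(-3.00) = -47.05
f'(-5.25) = 44.03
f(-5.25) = -125.46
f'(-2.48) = 21.43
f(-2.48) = -34.80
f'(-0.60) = 6.09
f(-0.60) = -8.94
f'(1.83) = -13.74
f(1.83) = -18.25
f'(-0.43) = 4.70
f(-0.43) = -8.03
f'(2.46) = -18.88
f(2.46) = -28.52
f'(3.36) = -26.23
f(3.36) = -48.82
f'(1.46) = -10.72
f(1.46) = -13.72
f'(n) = 1.19 - 8.16*n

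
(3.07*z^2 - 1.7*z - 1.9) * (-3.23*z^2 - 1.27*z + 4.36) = -9.9161*z^4 + 1.5921*z^3 + 21.6812*z^2 - 4.999*z - 8.284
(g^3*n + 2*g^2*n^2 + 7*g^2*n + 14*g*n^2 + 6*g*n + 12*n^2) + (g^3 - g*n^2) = g^3*n + g^3 + 2*g^2*n^2 + 7*g^2*n + 13*g*n^2 + 6*g*n + 12*n^2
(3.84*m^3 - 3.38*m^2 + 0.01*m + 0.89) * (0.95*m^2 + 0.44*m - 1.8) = 3.648*m^5 - 1.5214*m^4 - 8.3897*m^3 + 6.9339*m^2 + 0.3736*m - 1.602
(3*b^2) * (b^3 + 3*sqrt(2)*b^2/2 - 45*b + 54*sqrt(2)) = 3*b^5 + 9*sqrt(2)*b^4/2 - 135*b^3 + 162*sqrt(2)*b^2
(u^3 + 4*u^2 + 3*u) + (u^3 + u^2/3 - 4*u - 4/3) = 2*u^3 + 13*u^2/3 - u - 4/3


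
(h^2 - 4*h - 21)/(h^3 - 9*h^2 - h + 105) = 1/(h - 5)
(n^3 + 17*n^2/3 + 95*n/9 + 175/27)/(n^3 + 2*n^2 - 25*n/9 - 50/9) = (9*n^2 + 36*n + 35)/(3*(3*n^2 + n - 10))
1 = 1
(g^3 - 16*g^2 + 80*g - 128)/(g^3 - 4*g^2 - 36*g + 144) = (g^2 - 12*g + 32)/(g^2 - 36)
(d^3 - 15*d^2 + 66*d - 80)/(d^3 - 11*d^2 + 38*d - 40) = (d - 8)/(d - 4)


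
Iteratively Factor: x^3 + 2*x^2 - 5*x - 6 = (x + 3)*(x^2 - x - 2) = (x + 1)*(x + 3)*(x - 2)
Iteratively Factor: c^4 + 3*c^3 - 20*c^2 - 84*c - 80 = (c + 2)*(c^3 + c^2 - 22*c - 40) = (c - 5)*(c + 2)*(c^2 + 6*c + 8) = (c - 5)*(c + 2)^2*(c + 4)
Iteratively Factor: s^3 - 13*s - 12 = (s + 3)*(s^2 - 3*s - 4) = (s + 1)*(s + 3)*(s - 4)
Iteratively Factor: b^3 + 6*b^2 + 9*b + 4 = (b + 4)*(b^2 + 2*b + 1) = (b + 1)*(b + 4)*(b + 1)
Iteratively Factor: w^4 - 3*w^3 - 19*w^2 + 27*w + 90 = (w - 3)*(w^3 - 19*w - 30) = (w - 3)*(w + 2)*(w^2 - 2*w - 15) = (w - 5)*(w - 3)*(w + 2)*(w + 3)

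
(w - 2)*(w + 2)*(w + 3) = w^3 + 3*w^2 - 4*w - 12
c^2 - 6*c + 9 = (c - 3)^2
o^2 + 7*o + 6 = (o + 1)*(o + 6)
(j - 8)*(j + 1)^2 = j^3 - 6*j^2 - 15*j - 8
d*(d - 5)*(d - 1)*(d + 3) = d^4 - 3*d^3 - 13*d^2 + 15*d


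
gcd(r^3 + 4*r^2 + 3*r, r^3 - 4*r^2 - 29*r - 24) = r^2 + 4*r + 3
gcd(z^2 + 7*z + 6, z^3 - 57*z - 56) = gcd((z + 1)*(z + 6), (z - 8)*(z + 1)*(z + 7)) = z + 1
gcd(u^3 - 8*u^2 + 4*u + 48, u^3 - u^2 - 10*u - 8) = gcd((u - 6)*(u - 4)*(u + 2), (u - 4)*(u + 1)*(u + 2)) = u^2 - 2*u - 8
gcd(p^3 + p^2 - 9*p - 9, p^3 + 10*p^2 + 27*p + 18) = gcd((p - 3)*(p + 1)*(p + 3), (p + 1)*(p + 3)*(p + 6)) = p^2 + 4*p + 3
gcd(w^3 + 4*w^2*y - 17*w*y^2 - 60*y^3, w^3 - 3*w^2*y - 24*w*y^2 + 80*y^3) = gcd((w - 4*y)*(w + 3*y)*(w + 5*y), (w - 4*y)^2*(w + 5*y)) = -w^2 - w*y + 20*y^2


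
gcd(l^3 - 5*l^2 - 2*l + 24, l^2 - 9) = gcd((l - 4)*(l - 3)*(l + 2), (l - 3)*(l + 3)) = l - 3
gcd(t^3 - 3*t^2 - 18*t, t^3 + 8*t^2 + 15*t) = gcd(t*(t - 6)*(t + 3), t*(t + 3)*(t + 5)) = t^2 + 3*t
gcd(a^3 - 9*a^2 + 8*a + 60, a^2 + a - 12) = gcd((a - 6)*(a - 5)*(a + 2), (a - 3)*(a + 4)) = 1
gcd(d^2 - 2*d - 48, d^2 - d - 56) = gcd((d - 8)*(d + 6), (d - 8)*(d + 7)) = d - 8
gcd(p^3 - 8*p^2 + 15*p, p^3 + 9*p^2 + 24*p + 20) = 1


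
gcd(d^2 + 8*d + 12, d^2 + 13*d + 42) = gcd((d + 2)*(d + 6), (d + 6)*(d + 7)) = d + 6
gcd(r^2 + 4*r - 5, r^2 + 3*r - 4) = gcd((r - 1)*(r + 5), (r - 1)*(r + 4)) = r - 1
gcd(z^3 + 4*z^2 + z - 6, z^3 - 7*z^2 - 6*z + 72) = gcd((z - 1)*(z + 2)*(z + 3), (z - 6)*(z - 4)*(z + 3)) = z + 3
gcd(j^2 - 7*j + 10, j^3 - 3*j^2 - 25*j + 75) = j - 5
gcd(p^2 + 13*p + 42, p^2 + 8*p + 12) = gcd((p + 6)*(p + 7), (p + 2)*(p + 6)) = p + 6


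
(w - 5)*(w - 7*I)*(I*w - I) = I*w^3 + 7*w^2 - 6*I*w^2 - 42*w + 5*I*w + 35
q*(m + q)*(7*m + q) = 7*m^2*q + 8*m*q^2 + q^3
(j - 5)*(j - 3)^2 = j^3 - 11*j^2 + 39*j - 45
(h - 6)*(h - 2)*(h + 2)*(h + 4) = h^4 - 2*h^3 - 28*h^2 + 8*h + 96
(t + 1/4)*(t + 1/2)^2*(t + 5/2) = t^4 + 15*t^3/4 + 29*t^2/8 + 21*t/16 + 5/32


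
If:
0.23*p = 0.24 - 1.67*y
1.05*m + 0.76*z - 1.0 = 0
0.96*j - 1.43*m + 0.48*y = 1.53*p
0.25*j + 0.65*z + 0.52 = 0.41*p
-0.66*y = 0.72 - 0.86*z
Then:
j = 62.90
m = 2.96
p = 35.22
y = -4.71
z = -2.78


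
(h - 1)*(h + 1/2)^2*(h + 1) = h^4 + h^3 - 3*h^2/4 - h - 1/4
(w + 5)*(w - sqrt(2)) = w^2 - sqrt(2)*w + 5*w - 5*sqrt(2)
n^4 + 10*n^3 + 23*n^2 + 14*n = n*(n + 1)*(n + 2)*(n + 7)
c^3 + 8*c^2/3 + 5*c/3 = c*(c + 1)*(c + 5/3)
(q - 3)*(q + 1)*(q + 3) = q^3 + q^2 - 9*q - 9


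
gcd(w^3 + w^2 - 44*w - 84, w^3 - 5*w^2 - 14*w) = w^2 - 5*w - 14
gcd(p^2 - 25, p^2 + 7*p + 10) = p + 5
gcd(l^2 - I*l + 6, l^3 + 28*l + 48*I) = l + 2*I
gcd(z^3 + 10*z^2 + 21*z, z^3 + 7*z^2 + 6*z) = z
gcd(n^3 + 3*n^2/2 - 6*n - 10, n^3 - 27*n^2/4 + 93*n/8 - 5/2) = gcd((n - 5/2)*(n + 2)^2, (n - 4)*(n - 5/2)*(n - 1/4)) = n - 5/2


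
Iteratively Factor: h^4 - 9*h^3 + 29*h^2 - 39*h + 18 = (h - 3)*(h^3 - 6*h^2 + 11*h - 6) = (h - 3)*(h - 2)*(h^2 - 4*h + 3) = (h - 3)^2*(h - 2)*(h - 1)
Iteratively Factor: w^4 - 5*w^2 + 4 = (w + 1)*(w^3 - w^2 - 4*w + 4) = (w + 1)*(w + 2)*(w^2 - 3*w + 2) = (w - 2)*(w + 1)*(w + 2)*(w - 1)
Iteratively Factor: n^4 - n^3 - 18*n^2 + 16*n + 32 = (n - 2)*(n^3 + n^2 - 16*n - 16) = (n - 2)*(n + 4)*(n^2 - 3*n - 4) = (n - 2)*(n + 1)*(n + 4)*(n - 4)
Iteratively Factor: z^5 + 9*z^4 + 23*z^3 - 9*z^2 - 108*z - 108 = (z + 3)*(z^4 + 6*z^3 + 5*z^2 - 24*z - 36) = (z - 2)*(z + 3)*(z^3 + 8*z^2 + 21*z + 18) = (z - 2)*(z + 2)*(z + 3)*(z^2 + 6*z + 9) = (z - 2)*(z + 2)*(z + 3)^2*(z + 3)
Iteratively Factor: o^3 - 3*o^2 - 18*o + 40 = (o - 2)*(o^2 - o - 20) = (o - 5)*(o - 2)*(o + 4)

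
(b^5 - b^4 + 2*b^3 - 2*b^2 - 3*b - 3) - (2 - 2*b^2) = b^5 - b^4 + 2*b^3 - 3*b - 5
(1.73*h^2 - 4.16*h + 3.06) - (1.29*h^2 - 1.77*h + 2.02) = 0.44*h^2 - 2.39*h + 1.04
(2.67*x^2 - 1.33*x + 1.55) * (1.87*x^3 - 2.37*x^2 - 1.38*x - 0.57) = 4.9929*x^5 - 8.815*x^4 + 2.366*x^3 - 3.36*x^2 - 1.3809*x - 0.8835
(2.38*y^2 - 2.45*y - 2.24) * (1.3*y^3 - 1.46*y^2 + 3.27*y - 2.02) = 3.094*y^5 - 6.6598*y^4 + 8.4476*y^3 - 9.5487*y^2 - 2.3758*y + 4.5248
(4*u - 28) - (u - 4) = 3*u - 24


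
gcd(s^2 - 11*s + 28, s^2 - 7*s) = s - 7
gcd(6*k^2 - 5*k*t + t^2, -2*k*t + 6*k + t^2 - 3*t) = -2*k + t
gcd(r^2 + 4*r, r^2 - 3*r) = r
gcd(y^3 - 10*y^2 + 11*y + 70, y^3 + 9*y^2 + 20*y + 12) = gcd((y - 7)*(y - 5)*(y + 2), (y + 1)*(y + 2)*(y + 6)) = y + 2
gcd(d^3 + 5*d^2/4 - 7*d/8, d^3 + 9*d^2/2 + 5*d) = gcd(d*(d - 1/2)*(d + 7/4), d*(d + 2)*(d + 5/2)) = d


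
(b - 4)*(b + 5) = b^2 + b - 20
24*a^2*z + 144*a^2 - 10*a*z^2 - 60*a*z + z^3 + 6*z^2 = (-6*a + z)*(-4*a + z)*(z + 6)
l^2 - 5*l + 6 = (l - 3)*(l - 2)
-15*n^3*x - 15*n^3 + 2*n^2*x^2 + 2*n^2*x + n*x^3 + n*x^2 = (-3*n + x)*(5*n + x)*(n*x + n)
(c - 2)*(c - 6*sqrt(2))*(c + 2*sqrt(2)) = c^3 - 4*sqrt(2)*c^2 - 2*c^2 - 24*c + 8*sqrt(2)*c + 48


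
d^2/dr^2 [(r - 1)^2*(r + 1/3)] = 6*r - 10/3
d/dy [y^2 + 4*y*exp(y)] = 4*y*exp(y) + 2*y + 4*exp(y)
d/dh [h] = 1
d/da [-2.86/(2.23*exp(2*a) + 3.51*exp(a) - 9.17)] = (12.7556*exp(a) + 10.0386)*exp(a)/(2.23*exp(2*a) + 3.51*exp(a) - 9.17)^2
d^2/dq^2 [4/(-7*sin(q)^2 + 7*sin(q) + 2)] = 28*(-28*sin(q)^4 + 21*sin(q)^3 + 27*sin(q)^2 - 40*sin(q) + 18)/(-7*sin(q)^2 + 7*sin(q) + 2)^3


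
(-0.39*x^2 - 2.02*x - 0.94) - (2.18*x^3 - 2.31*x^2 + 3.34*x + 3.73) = -2.18*x^3 + 1.92*x^2 - 5.36*x - 4.67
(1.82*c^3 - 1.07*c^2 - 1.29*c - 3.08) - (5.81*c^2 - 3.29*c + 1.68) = 1.82*c^3 - 6.88*c^2 + 2.0*c - 4.76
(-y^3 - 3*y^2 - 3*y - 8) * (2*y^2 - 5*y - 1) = -2*y^5 - y^4 + 10*y^3 + 2*y^2 + 43*y + 8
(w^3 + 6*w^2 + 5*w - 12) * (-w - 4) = -w^4 - 10*w^3 - 29*w^2 - 8*w + 48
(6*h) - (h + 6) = 5*h - 6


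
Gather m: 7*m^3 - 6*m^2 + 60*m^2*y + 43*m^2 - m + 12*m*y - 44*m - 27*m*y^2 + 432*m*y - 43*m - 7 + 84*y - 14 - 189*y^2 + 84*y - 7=7*m^3 + m^2*(60*y + 37) + m*(-27*y^2 + 444*y - 88) - 189*y^2 + 168*y - 28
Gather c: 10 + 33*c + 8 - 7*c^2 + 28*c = -7*c^2 + 61*c + 18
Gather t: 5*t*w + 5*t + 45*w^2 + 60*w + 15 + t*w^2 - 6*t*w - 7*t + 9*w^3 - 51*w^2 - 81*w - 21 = t*(w^2 - w - 2) + 9*w^3 - 6*w^2 - 21*w - 6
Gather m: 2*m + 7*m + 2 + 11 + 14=9*m + 27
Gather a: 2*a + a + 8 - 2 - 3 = 3*a + 3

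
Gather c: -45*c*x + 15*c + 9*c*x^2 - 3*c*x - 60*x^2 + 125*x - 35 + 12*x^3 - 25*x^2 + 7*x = c*(9*x^2 - 48*x + 15) + 12*x^3 - 85*x^2 + 132*x - 35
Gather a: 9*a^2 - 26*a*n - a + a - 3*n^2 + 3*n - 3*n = 9*a^2 - 26*a*n - 3*n^2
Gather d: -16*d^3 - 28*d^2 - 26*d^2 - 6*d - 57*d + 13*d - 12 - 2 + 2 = -16*d^3 - 54*d^2 - 50*d - 12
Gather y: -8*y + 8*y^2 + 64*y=8*y^2 + 56*y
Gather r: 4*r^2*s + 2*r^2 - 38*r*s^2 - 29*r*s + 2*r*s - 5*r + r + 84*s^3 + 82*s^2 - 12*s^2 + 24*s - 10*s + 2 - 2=r^2*(4*s + 2) + r*(-38*s^2 - 27*s - 4) + 84*s^3 + 70*s^2 + 14*s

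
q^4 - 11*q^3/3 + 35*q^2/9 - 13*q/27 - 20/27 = (q - 5/3)*(q - 4/3)*(q - 1)*(q + 1/3)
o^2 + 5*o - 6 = (o - 1)*(o + 6)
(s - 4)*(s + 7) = s^2 + 3*s - 28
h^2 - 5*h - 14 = (h - 7)*(h + 2)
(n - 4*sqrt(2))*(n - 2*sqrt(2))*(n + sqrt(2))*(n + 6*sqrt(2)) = n^4 + sqrt(2)*n^3 - 56*n^2 + 40*sqrt(2)*n + 192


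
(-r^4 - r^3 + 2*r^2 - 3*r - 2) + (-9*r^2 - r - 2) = -r^4 - r^3 - 7*r^2 - 4*r - 4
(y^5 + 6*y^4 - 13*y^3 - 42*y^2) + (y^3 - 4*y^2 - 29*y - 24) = y^5 + 6*y^4 - 12*y^3 - 46*y^2 - 29*y - 24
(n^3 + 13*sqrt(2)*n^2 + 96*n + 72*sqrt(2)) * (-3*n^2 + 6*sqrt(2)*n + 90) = -3*n^5 - 33*sqrt(2)*n^4 - 42*n^3 + 1530*sqrt(2)*n^2 + 9504*n + 6480*sqrt(2)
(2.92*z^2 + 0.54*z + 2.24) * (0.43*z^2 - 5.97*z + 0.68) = 1.2556*z^4 - 17.2002*z^3 - 0.275*z^2 - 13.0056*z + 1.5232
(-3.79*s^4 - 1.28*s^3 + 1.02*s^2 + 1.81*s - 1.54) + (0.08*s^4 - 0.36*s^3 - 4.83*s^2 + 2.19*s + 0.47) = -3.71*s^4 - 1.64*s^3 - 3.81*s^2 + 4.0*s - 1.07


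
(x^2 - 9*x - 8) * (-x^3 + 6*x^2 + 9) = -x^5 + 15*x^4 - 46*x^3 - 39*x^2 - 81*x - 72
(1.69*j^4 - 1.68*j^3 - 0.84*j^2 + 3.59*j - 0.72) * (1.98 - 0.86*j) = -1.4534*j^5 + 4.791*j^4 - 2.604*j^3 - 4.7506*j^2 + 7.7274*j - 1.4256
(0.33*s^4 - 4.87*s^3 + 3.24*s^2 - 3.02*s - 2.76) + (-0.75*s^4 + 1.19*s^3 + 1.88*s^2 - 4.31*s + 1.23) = -0.42*s^4 - 3.68*s^3 + 5.12*s^2 - 7.33*s - 1.53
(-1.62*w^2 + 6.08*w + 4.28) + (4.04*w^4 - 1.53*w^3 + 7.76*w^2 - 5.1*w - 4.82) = 4.04*w^4 - 1.53*w^3 + 6.14*w^2 + 0.98*w - 0.54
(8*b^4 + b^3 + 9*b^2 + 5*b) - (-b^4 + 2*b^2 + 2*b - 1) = 9*b^4 + b^3 + 7*b^2 + 3*b + 1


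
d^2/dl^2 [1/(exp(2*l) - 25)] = 4*(exp(2*l) + 25)*exp(2*l)/(exp(2*l) - 25)^3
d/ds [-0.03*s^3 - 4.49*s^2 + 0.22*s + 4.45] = -0.09*s^2 - 8.98*s + 0.22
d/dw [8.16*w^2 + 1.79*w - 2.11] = 16.32*w + 1.79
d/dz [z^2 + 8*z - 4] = 2*z + 8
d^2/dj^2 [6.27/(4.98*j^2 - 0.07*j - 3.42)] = (310.997016*j^2 - 4.371444*j - 6.27*(9.96*j - 0.07)*(19.92*j - 0.14) - 213.576264)/(-4.98*j^2 + 0.07*j + 3.42)^3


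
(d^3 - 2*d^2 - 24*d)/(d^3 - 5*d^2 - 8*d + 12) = d*(d + 4)/(d^2 + d - 2)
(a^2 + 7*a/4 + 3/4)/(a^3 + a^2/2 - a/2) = (4*a + 3)/(2*a*(2*a - 1))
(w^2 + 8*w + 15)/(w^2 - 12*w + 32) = (w^2 + 8*w + 15)/(w^2 - 12*w + 32)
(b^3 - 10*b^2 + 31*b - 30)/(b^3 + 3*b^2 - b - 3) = (b^3 - 10*b^2 + 31*b - 30)/(b^3 + 3*b^2 - b - 3)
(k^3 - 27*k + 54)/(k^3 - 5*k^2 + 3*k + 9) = (k + 6)/(k + 1)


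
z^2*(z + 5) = z^3 + 5*z^2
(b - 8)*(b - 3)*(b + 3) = b^3 - 8*b^2 - 9*b + 72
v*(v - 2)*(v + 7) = v^3 + 5*v^2 - 14*v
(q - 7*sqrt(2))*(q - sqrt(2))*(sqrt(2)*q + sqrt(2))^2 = 2*q^4 - 16*sqrt(2)*q^3 + 4*q^3 - 32*sqrt(2)*q^2 + 30*q^2 - 16*sqrt(2)*q + 56*q + 28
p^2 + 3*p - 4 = (p - 1)*(p + 4)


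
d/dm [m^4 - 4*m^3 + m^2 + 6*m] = 4*m^3 - 12*m^2 + 2*m + 6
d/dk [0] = 0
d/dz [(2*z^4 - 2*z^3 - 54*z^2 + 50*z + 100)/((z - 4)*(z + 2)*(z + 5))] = 2*(z^4 - 4*z^3 - 15*z^2 + 76*z - 4)/(z^4 - 4*z^3 - 12*z^2 + 32*z + 64)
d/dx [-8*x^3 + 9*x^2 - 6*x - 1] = -24*x^2 + 18*x - 6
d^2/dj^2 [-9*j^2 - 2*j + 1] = -18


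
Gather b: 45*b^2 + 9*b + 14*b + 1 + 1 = 45*b^2 + 23*b + 2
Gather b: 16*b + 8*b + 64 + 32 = 24*b + 96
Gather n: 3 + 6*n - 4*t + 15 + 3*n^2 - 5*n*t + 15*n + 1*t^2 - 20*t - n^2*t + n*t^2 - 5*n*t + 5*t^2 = n^2*(3 - t) + n*(t^2 - 10*t + 21) + 6*t^2 - 24*t + 18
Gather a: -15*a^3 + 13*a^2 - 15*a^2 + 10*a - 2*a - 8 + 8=-15*a^3 - 2*a^2 + 8*a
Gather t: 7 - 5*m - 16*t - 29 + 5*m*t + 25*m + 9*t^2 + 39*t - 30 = 20*m + 9*t^2 + t*(5*m + 23) - 52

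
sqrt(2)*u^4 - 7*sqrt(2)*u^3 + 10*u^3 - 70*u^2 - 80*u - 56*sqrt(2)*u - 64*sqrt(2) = (u - 8)*(u + sqrt(2))*(u + 4*sqrt(2))*(sqrt(2)*u + sqrt(2))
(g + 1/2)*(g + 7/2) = g^2 + 4*g + 7/4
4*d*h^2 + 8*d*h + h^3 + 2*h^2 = h*(4*d + h)*(h + 2)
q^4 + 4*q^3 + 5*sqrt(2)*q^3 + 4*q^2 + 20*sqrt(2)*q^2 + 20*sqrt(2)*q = q*(q + 2)^2*(q + 5*sqrt(2))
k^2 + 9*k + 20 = (k + 4)*(k + 5)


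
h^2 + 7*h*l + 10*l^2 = (h + 2*l)*(h + 5*l)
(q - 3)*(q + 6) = q^2 + 3*q - 18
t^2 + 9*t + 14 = (t + 2)*(t + 7)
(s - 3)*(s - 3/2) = s^2 - 9*s/2 + 9/2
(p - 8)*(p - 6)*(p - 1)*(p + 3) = p^4 - 12*p^3 + 17*p^2 + 138*p - 144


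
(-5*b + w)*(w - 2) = -5*b*w + 10*b + w^2 - 2*w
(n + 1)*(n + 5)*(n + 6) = n^3 + 12*n^2 + 41*n + 30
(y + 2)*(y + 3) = y^2 + 5*y + 6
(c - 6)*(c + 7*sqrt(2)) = c^2 - 6*c + 7*sqrt(2)*c - 42*sqrt(2)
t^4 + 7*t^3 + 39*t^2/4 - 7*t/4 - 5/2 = (t - 1/2)*(t + 1/2)*(t + 2)*(t + 5)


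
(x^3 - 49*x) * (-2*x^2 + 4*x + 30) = -2*x^5 + 4*x^4 + 128*x^3 - 196*x^2 - 1470*x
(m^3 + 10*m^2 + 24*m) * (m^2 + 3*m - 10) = m^5 + 13*m^4 + 44*m^3 - 28*m^2 - 240*m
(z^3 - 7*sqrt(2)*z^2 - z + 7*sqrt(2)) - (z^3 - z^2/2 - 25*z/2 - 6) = -7*sqrt(2)*z^2 + z^2/2 + 23*z/2 + 6 + 7*sqrt(2)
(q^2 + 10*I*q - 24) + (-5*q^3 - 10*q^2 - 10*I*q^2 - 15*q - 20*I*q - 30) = -5*q^3 - 9*q^2 - 10*I*q^2 - 15*q - 10*I*q - 54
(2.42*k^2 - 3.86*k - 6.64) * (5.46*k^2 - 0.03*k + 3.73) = 13.2132*k^4 - 21.1482*k^3 - 27.112*k^2 - 14.1986*k - 24.7672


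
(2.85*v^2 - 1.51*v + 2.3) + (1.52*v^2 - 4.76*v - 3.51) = 4.37*v^2 - 6.27*v - 1.21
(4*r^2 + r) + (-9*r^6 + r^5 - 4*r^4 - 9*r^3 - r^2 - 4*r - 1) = -9*r^6 + r^5 - 4*r^4 - 9*r^3 + 3*r^2 - 3*r - 1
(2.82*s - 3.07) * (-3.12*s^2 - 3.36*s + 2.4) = -8.7984*s^3 + 0.103200000000001*s^2 + 17.0832*s - 7.368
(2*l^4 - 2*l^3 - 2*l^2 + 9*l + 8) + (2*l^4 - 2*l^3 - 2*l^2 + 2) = 4*l^4 - 4*l^3 - 4*l^2 + 9*l + 10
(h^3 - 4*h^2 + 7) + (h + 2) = h^3 - 4*h^2 + h + 9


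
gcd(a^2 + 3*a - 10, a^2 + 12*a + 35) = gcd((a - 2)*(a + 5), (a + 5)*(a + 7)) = a + 5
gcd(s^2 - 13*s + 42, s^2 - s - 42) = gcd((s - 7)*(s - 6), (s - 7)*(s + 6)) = s - 7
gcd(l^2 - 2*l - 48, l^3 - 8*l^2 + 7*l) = 1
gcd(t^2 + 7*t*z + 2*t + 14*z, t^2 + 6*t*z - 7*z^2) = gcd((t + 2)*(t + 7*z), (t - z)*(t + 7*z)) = t + 7*z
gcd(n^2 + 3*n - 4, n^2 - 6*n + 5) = n - 1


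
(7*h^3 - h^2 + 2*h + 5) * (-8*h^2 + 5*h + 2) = -56*h^5 + 43*h^4 - 7*h^3 - 32*h^2 + 29*h + 10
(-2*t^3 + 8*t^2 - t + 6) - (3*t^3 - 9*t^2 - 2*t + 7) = -5*t^3 + 17*t^2 + t - 1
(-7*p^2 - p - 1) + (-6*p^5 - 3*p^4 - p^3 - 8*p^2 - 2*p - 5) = -6*p^5 - 3*p^4 - p^3 - 15*p^2 - 3*p - 6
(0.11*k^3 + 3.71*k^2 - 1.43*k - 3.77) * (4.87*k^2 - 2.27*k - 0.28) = 0.5357*k^5 + 17.818*k^4 - 15.4166*k^3 - 16.1526*k^2 + 8.9583*k + 1.0556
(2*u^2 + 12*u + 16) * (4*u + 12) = 8*u^3 + 72*u^2 + 208*u + 192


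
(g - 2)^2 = g^2 - 4*g + 4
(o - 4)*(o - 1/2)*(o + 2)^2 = o^4 - o^3/2 - 12*o^2 - 10*o + 8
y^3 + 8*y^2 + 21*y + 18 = (y + 2)*(y + 3)^2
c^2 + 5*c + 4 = (c + 1)*(c + 4)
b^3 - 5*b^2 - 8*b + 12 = (b - 6)*(b - 1)*(b + 2)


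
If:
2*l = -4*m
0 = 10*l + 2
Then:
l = -1/5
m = 1/10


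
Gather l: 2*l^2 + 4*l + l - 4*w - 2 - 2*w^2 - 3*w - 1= 2*l^2 + 5*l - 2*w^2 - 7*w - 3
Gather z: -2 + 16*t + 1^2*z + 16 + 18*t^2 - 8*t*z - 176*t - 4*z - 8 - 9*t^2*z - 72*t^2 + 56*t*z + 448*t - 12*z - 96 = -54*t^2 + 288*t + z*(-9*t^2 + 48*t - 15) - 90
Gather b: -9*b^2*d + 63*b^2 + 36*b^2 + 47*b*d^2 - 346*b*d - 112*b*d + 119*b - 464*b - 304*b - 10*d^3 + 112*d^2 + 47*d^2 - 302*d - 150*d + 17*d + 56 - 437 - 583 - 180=b^2*(99 - 9*d) + b*(47*d^2 - 458*d - 649) - 10*d^3 + 159*d^2 - 435*d - 1144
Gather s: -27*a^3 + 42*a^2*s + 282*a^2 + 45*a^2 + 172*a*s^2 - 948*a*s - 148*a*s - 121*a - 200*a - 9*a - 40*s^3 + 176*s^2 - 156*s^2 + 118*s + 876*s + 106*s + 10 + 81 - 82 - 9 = -27*a^3 + 327*a^2 - 330*a - 40*s^3 + s^2*(172*a + 20) + s*(42*a^2 - 1096*a + 1100)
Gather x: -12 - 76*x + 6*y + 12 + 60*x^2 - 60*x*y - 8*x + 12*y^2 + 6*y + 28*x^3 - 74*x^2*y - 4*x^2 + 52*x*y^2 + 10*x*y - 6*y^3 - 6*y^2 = 28*x^3 + x^2*(56 - 74*y) + x*(52*y^2 - 50*y - 84) - 6*y^3 + 6*y^2 + 12*y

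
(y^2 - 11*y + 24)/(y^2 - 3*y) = (y - 8)/y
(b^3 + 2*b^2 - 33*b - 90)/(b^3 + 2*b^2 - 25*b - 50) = (b^2 - 3*b - 18)/(b^2 - 3*b - 10)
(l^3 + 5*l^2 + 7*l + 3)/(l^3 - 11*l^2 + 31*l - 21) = (l^3 + 5*l^2 + 7*l + 3)/(l^3 - 11*l^2 + 31*l - 21)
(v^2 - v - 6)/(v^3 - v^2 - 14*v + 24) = (v + 2)/(v^2 + 2*v - 8)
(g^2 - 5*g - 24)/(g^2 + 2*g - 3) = (g - 8)/(g - 1)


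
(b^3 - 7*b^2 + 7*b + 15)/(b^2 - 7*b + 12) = (b^2 - 4*b - 5)/(b - 4)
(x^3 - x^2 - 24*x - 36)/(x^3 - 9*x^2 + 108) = (x + 2)/(x - 6)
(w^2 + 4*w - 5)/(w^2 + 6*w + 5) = (w - 1)/(w + 1)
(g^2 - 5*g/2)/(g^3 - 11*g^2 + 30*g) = (g - 5/2)/(g^2 - 11*g + 30)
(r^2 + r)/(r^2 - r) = (r + 1)/(r - 1)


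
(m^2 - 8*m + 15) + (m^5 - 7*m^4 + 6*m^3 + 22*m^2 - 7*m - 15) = m^5 - 7*m^4 + 6*m^3 + 23*m^2 - 15*m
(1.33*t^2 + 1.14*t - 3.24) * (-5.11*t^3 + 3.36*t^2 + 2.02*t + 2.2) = -6.7963*t^5 - 1.3566*t^4 + 23.0734*t^3 - 5.6576*t^2 - 4.0368*t - 7.128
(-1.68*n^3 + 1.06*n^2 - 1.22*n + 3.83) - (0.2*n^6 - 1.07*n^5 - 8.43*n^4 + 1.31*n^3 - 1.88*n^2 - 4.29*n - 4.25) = -0.2*n^6 + 1.07*n^5 + 8.43*n^4 - 2.99*n^3 + 2.94*n^2 + 3.07*n + 8.08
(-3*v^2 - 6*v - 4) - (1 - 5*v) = -3*v^2 - v - 5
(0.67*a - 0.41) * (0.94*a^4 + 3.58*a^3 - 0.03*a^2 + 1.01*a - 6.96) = 0.6298*a^5 + 2.0132*a^4 - 1.4879*a^3 + 0.689*a^2 - 5.0773*a + 2.8536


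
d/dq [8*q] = 8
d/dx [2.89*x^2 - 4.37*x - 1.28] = 5.78*x - 4.37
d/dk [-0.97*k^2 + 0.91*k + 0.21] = 0.91 - 1.94*k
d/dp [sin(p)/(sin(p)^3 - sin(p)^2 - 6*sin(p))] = (1 - 2*sin(p))*cos(p)/(sin(p) + cos(p)^2 + 5)^2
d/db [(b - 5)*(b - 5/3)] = 2*b - 20/3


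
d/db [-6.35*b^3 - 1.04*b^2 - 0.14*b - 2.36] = -19.05*b^2 - 2.08*b - 0.14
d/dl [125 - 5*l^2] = -10*l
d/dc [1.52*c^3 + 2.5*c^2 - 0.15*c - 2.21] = 4.56*c^2 + 5.0*c - 0.15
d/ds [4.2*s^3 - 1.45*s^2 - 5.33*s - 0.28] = 12.6*s^2 - 2.9*s - 5.33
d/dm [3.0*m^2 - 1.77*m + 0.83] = 6.0*m - 1.77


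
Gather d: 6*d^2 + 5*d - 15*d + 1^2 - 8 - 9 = 6*d^2 - 10*d - 16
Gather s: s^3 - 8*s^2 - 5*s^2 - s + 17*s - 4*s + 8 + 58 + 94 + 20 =s^3 - 13*s^2 + 12*s + 180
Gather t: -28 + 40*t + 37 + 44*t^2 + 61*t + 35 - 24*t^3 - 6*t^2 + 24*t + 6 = -24*t^3 + 38*t^2 + 125*t + 50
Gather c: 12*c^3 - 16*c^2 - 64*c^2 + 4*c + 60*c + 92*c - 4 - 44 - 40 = 12*c^3 - 80*c^2 + 156*c - 88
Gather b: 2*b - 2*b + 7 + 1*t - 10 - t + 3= 0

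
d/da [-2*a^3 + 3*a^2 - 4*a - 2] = -6*a^2 + 6*a - 4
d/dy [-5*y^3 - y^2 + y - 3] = -15*y^2 - 2*y + 1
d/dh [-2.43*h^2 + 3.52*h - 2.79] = 3.52 - 4.86*h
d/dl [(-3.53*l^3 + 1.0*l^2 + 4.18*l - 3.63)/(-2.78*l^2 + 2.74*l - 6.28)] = (9.8134*l^4 - 19.3444*l^3 + 80.8656*l^2 - 32.7428*l - 16.3042)/(7.7284*l^4 - 15.2344*l^3 + 42.4244*l^2 - 34.4144*l + 39.4384)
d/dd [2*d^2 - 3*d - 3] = 4*d - 3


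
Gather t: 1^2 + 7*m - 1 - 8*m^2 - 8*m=-8*m^2 - m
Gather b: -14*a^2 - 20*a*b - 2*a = -14*a^2 - 20*a*b - 2*a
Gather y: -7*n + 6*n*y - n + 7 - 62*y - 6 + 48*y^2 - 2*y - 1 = -8*n + 48*y^2 + y*(6*n - 64)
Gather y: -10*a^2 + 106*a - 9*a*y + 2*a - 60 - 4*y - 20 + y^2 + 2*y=-10*a^2 + 108*a + y^2 + y*(-9*a - 2) - 80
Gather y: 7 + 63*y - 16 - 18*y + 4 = 45*y - 5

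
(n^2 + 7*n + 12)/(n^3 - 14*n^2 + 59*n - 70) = (n^2 + 7*n + 12)/(n^3 - 14*n^2 + 59*n - 70)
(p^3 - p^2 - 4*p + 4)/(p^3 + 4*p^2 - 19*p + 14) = (p + 2)/(p + 7)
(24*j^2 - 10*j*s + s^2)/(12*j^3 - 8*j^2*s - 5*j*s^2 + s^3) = (-4*j + s)/(-2*j^2 + j*s + s^2)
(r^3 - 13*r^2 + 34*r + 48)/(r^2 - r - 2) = (r^2 - 14*r + 48)/(r - 2)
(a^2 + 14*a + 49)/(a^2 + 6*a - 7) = (a + 7)/(a - 1)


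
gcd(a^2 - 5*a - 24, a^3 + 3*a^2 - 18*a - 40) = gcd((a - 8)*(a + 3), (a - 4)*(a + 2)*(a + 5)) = 1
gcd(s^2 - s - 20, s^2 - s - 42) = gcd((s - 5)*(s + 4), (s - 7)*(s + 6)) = 1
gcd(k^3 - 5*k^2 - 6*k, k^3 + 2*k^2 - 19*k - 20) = k + 1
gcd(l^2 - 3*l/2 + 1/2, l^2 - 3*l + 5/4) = l - 1/2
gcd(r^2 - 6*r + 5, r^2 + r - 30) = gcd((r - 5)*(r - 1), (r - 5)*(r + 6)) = r - 5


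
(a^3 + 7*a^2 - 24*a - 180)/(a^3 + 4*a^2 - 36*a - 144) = (a^2 + a - 30)/(a^2 - 2*a - 24)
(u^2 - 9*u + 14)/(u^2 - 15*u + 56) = (u - 2)/(u - 8)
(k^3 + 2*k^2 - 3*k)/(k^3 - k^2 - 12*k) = (k - 1)/(k - 4)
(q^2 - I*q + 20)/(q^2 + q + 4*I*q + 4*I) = (q - 5*I)/(q + 1)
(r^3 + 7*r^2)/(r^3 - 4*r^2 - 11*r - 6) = r^2*(r + 7)/(r^3 - 4*r^2 - 11*r - 6)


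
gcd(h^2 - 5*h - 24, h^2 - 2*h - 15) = h + 3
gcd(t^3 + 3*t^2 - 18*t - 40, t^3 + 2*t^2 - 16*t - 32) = t^2 - 2*t - 8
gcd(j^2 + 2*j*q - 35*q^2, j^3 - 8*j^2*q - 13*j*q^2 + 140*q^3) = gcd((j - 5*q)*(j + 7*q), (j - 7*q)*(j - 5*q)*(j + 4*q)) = -j + 5*q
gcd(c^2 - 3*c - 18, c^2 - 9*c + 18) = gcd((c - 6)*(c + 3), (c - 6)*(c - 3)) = c - 6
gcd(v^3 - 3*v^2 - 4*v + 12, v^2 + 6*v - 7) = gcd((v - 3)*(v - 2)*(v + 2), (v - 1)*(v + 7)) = 1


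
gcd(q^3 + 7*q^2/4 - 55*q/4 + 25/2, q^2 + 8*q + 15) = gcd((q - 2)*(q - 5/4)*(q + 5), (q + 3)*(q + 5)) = q + 5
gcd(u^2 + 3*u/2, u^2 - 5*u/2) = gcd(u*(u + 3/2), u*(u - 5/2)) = u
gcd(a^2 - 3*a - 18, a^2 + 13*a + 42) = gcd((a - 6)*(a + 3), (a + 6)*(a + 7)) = 1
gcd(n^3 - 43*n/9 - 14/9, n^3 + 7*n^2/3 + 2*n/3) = n^2 + 7*n/3 + 2/3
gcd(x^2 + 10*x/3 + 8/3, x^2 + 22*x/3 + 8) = x + 4/3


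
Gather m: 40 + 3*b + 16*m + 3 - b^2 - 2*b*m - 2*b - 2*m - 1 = -b^2 + b + m*(14 - 2*b) + 42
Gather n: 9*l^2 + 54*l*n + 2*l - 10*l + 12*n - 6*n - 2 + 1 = 9*l^2 - 8*l + n*(54*l + 6) - 1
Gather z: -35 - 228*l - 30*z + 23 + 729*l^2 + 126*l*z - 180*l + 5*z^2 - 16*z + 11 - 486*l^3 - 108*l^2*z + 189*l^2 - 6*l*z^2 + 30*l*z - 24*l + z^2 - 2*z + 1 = -486*l^3 + 918*l^2 - 432*l + z^2*(6 - 6*l) + z*(-108*l^2 + 156*l - 48)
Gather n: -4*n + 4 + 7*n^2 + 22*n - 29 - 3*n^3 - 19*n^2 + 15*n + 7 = -3*n^3 - 12*n^2 + 33*n - 18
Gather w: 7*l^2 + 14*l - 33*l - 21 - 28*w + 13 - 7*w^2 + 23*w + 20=7*l^2 - 19*l - 7*w^2 - 5*w + 12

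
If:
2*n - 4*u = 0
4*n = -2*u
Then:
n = 0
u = 0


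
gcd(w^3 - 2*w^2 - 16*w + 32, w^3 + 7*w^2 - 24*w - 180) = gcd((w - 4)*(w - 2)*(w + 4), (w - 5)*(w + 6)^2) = 1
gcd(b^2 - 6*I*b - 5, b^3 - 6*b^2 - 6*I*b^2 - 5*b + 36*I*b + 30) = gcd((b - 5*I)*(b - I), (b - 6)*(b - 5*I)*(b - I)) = b^2 - 6*I*b - 5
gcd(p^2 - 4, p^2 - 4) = p^2 - 4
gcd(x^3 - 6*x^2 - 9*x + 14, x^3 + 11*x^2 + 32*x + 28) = x + 2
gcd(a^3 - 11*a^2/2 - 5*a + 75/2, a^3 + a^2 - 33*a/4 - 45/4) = a^2 - a/2 - 15/2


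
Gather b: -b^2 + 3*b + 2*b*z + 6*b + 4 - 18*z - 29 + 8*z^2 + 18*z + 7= -b^2 + b*(2*z + 9) + 8*z^2 - 18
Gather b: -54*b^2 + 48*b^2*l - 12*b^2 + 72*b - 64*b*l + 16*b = b^2*(48*l - 66) + b*(88 - 64*l)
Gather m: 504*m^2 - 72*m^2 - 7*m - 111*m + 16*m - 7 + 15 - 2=432*m^2 - 102*m + 6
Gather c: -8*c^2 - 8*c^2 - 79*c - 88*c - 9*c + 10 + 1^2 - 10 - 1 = -16*c^2 - 176*c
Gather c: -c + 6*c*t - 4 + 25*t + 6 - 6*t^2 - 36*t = c*(6*t - 1) - 6*t^2 - 11*t + 2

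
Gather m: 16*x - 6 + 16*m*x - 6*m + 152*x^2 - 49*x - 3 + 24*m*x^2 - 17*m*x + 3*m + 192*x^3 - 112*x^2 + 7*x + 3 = m*(24*x^2 - x - 3) + 192*x^3 + 40*x^2 - 26*x - 6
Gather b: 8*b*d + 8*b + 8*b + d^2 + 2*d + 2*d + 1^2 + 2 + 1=b*(8*d + 16) + d^2 + 4*d + 4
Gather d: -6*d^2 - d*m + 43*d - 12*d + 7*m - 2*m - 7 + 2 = -6*d^2 + d*(31 - m) + 5*m - 5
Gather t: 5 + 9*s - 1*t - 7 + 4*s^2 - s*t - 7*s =4*s^2 + 2*s + t*(-s - 1) - 2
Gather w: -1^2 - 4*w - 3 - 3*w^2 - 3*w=-3*w^2 - 7*w - 4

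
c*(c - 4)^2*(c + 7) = c^4 - c^3 - 40*c^2 + 112*c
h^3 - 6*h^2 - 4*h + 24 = (h - 6)*(h - 2)*(h + 2)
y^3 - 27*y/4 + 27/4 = (y - 3/2)^2*(y + 3)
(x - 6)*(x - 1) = x^2 - 7*x + 6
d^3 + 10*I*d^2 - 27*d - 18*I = (d + I)*(d + 3*I)*(d + 6*I)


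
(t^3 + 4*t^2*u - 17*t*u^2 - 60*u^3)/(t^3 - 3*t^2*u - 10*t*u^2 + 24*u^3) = (t + 5*u)/(t - 2*u)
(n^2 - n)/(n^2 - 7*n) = (n - 1)/(n - 7)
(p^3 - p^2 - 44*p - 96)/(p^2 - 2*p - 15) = (p^2 - 4*p - 32)/(p - 5)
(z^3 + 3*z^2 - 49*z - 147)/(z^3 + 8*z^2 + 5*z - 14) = (z^2 - 4*z - 21)/(z^2 + z - 2)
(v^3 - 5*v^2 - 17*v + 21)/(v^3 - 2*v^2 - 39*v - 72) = (v^2 - 8*v + 7)/(v^2 - 5*v - 24)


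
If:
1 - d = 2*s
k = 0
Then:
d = 1 - 2*s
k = 0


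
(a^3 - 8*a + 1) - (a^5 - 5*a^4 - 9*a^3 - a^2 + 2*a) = -a^5 + 5*a^4 + 10*a^3 + a^2 - 10*a + 1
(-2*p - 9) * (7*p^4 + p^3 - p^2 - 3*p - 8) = -14*p^5 - 65*p^4 - 7*p^3 + 15*p^2 + 43*p + 72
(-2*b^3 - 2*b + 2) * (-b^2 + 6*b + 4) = 2*b^5 - 12*b^4 - 6*b^3 - 14*b^2 + 4*b + 8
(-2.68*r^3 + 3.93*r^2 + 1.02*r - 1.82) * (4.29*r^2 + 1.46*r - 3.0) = -11.4972*r^5 + 12.9469*r^4 + 18.1536*r^3 - 18.1086*r^2 - 5.7172*r + 5.46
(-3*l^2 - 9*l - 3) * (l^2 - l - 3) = -3*l^4 - 6*l^3 + 15*l^2 + 30*l + 9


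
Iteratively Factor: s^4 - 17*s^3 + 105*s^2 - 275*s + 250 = (s - 5)*(s^3 - 12*s^2 + 45*s - 50) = (s - 5)^2*(s^2 - 7*s + 10) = (s - 5)^2*(s - 2)*(s - 5)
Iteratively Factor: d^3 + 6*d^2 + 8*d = (d)*(d^2 + 6*d + 8) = d*(d + 2)*(d + 4)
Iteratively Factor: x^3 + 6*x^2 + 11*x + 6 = (x + 3)*(x^2 + 3*x + 2) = (x + 1)*(x + 3)*(x + 2)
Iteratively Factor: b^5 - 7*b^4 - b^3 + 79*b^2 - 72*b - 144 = (b - 4)*(b^4 - 3*b^3 - 13*b^2 + 27*b + 36) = (b - 4)*(b + 1)*(b^3 - 4*b^2 - 9*b + 36) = (b - 4)*(b - 3)*(b + 1)*(b^2 - b - 12) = (b - 4)*(b - 3)*(b + 1)*(b + 3)*(b - 4)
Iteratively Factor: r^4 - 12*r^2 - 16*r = (r - 4)*(r^3 + 4*r^2 + 4*r) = r*(r - 4)*(r^2 + 4*r + 4) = r*(r - 4)*(r + 2)*(r + 2)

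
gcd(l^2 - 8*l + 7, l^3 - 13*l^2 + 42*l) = l - 7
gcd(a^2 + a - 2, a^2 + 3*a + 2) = a + 2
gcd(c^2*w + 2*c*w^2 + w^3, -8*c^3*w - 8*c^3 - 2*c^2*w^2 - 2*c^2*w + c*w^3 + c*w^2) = 1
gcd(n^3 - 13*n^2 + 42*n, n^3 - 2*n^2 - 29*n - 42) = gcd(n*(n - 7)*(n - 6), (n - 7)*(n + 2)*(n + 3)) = n - 7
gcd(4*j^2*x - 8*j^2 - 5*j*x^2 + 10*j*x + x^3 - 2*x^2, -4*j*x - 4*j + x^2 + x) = -4*j + x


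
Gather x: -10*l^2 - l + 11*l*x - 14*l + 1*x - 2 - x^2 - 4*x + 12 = -10*l^2 - 15*l - x^2 + x*(11*l - 3) + 10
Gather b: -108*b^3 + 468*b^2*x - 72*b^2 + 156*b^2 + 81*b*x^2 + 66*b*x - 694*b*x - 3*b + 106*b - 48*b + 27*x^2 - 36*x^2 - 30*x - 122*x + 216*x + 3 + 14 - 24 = -108*b^3 + b^2*(468*x + 84) + b*(81*x^2 - 628*x + 55) - 9*x^2 + 64*x - 7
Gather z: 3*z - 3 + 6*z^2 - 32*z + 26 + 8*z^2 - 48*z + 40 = 14*z^2 - 77*z + 63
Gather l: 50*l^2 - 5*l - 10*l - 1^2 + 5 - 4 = 50*l^2 - 15*l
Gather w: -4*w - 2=-4*w - 2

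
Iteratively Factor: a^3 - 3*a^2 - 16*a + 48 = (a - 4)*(a^2 + a - 12) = (a - 4)*(a - 3)*(a + 4)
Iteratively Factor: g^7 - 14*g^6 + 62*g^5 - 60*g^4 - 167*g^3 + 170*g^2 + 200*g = (g + 1)*(g^6 - 15*g^5 + 77*g^4 - 137*g^3 - 30*g^2 + 200*g) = (g - 5)*(g + 1)*(g^5 - 10*g^4 + 27*g^3 - 2*g^2 - 40*g) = (g - 5)^2*(g + 1)*(g^4 - 5*g^3 + 2*g^2 + 8*g) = (g - 5)^2*(g - 2)*(g + 1)*(g^3 - 3*g^2 - 4*g) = (g - 5)^2*(g - 2)*(g + 1)^2*(g^2 - 4*g) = g*(g - 5)^2*(g - 2)*(g + 1)^2*(g - 4)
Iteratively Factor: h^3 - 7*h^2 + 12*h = (h - 3)*(h^2 - 4*h) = (h - 4)*(h - 3)*(h)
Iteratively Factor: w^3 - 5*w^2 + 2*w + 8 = (w - 2)*(w^2 - 3*w - 4) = (w - 4)*(w - 2)*(w + 1)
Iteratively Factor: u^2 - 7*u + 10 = (u - 5)*(u - 2)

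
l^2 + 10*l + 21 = (l + 3)*(l + 7)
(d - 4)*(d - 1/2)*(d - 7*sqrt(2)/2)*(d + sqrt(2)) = d^4 - 9*d^3/2 - 5*sqrt(2)*d^3/2 - 5*d^2 + 45*sqrt(2)*d^2/4 - 5*sqrt(2)*d + 63*d/2 - 14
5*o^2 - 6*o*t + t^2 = (-5*o + t)*(-o + t)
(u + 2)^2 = u^2 + 4*u + 4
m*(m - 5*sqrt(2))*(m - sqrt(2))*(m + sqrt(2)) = m^4 - 5*sqrt(2)*m^3 - 2*m^2 + 10*sqrt(2)*m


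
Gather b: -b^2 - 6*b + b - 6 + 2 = -b^2 - 5*b - 4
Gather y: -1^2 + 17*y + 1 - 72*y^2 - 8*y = -72*y^2 + 9*y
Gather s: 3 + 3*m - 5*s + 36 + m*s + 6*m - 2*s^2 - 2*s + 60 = 9*m - 2*s^2 + s*(m - 7) + 99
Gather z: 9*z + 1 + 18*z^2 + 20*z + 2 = 18*z^2 + 29*z + 3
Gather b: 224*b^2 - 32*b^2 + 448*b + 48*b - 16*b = 192*b^2 + 480*b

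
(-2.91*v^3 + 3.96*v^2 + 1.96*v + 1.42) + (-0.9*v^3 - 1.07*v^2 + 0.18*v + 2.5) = -3.81*v^3 + 2.89*v^2 + 2.14*v + 3.92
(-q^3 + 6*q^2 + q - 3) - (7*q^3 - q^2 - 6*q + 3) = -8*q^3 + 7*q^2 + 7*q - 6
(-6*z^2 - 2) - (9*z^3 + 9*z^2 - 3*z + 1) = -9*z^3 - 15*z^2 + 3*z - 3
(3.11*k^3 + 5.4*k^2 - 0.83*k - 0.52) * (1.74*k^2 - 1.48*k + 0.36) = 5.4114*k^5 + 4.7932*k^4 - 8.3166*k^3 + 2.2676*k^2 + 0.4708*k - 0.1872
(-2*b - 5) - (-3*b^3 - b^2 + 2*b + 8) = 3*b^3 + b^2 - 4*b - 13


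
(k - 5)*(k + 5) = k^2 - 25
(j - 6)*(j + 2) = j^2 - 4*j - 12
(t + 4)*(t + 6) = t^2 + 10*t + 24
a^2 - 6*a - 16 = (a - 8)*(a + 2)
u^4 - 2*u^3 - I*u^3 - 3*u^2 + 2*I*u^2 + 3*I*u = u*(u - 3)*(u + 1)*(u - I)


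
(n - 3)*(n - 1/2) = n^2 - 7*n/2 + 3/2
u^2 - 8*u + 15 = (u - 5)*(u - 3)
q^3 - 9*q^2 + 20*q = q*(q - 5)*(q - 4)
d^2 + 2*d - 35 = (d - 5)*(d + 7)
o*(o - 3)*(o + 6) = o^3 + 3*o^2 - 18*o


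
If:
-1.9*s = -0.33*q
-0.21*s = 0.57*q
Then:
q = 0.00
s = 0.00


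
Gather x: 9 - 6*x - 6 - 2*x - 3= -8*x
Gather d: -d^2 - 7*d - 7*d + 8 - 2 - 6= -d^2 - 14*d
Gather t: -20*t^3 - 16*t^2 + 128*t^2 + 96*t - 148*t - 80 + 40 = -20*t^3 + 112*t^2 - 52*t - 40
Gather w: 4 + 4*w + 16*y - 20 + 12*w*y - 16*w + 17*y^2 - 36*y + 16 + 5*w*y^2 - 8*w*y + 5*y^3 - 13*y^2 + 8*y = w*(5*y^2 + 4*y - 12) + 5*y^3 + 4*y^2 - 12*y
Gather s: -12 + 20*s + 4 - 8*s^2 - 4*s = -8*s^2 + 16*s - 8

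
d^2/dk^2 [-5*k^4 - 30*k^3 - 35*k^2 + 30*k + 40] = -60*k^2 - 180*k - 70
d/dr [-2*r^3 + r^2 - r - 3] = -6*r^2 + 2*r - 1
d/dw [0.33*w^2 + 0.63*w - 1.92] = 0.66*w + 0.63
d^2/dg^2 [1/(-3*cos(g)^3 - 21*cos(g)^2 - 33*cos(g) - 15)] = (9*sin(g)^4 - 97*sin(g)^2 - 395*cos(g)/4 + 59*cos(3*g)/4 - 84)/(3*(cos(g) + 1)^4*(cos(g) + 5)^3)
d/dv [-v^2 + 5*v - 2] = 5 - 2*v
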